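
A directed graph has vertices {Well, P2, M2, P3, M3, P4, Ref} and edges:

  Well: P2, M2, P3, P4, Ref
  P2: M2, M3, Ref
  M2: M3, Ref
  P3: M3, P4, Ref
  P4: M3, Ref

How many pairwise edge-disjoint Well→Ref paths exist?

Assign every edge capacity 1; by Menger, the answer equals the max flow.
Path Well→Ref (+1); total 1.
Path Well→P2→Ref (+1); total 2.
Path Well→M2→Ref (+1); total 3.
Path Well→P3→Ref (+1); total 4.
Path Well→P4→Ref (+1); total 5.
No residual Well→Ref path; max flow = 5.
Certifying cut of size 5: {Well→M2, Well→P2, Well→P3, Well→P4, Well→Ref}.

5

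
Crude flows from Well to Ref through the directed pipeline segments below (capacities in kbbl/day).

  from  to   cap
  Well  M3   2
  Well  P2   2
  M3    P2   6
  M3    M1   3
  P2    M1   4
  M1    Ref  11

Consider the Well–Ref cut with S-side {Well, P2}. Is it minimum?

Given cut capacity: 2 + 4 = 6.
Augment Well→M3→M1→Ref: bottleneck 2, flow now 2.
Augment Well→P2→M1→Ref: bottleneck 2, flow now 4.
No augmenting path remains; maximum flow = 4.
In the residual graph, reachable from Well: {Well}.
Min-cut edges: Well→M3 (2), Well→P2 (2); capacity 2 + 2 = 4.
Cut capacity 6 exceeds the max flow 4, so it is not minimum.

No — its capacity is 6, but the minimum cut has capacity 4.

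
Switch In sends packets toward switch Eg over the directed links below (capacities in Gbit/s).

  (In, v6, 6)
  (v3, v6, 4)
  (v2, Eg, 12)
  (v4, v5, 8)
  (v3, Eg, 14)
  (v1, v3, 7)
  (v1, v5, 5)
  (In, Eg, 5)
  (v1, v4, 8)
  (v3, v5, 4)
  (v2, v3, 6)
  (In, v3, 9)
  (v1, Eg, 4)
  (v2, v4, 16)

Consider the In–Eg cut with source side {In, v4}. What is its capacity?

Edges leaving {In, v4}: In→v3 (9), In→v6 (6), In→Eg (5), v4→v5 (8).
Cut capacity = 9 + 6 + 5 + 8 = 28.

28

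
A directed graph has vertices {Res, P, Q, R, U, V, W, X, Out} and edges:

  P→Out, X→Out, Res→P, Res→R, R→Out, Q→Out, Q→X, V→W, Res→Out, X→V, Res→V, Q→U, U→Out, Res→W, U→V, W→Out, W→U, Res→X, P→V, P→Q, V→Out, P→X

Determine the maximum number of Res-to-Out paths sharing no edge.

6

Assign every edge capacity 1; by Menger, the answer equals the max flow.
Path Res→Out (+1); total 1.
Path Res→P→Out (+1); total 2.
Path Res→R→Out (+1); total 3.
Path Res→V→Out (+1); total 4.
Path Res→W→Out (+1); total 5.
Path Res→X→Out (+1); total 6.
No residual Res→Out path; max flow = 6.
Certifying cut of size 6: {Res→Out, Res→P, Res→R, Res→V, Res→W, Res→X}.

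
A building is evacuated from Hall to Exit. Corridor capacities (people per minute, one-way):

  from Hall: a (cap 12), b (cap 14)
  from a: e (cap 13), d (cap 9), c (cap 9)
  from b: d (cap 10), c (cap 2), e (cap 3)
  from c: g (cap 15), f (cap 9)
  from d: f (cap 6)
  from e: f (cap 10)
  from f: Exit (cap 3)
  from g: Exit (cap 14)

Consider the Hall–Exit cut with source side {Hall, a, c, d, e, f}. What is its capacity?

32

Edges leaving {Hall, a, c, d, e, f}: Hall→b (14), c→g (15), f→Exit (3).
Cut capacity = 14 + 15 + 3 = 32.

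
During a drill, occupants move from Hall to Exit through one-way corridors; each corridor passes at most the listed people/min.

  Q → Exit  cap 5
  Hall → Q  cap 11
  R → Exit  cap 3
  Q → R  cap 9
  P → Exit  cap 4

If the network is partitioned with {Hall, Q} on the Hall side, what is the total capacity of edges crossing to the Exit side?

Edges leaving {Hall, Q}: Q→R (9), Q→Exit (5).
Cut capacity = 9 + 5 = 14.

14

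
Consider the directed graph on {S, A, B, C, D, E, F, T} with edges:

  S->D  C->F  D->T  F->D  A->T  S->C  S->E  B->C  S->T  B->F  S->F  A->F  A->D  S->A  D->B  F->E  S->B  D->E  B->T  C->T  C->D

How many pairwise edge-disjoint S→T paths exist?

Assign every edge capacity 1; by Menger, the answer equals the max flow.
Path S→T (+1); total 1.
Path S→A→T (+1); total 2.
Path S→B→T (+1); total 3.
Path S→C→T (+1); total 4.
Path S→D→T (+1); total 5.
No residual S→T path; max flow = 5.
Certifying cut of size 5: {B→T, C→T, D→T, S→A, S→T}.

5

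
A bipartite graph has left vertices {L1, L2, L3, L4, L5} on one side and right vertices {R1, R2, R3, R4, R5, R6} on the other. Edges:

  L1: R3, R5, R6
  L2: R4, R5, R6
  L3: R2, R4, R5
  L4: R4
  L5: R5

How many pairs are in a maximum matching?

Unit-capacity flow: source→left, listed edges, right→sink; max matching = max flow.
Augmenting path L1→R3 (+1); matched 1.
Augmenting path L2→R4 (+1); matched 2.
Augmenting path L3→R2 (+1); matched 3.
Augmenting path L5→R5 (+1); matched 4.
Augmenting path L4→R4→L2→R6 (+1); matched 5.
No augmenting path remains; maximum matching = 5.
König certificate: {L1, L2, L3, L4, L5} is a vertex cover of size 5 (every listed pair touches it), so no matching can be larger.

5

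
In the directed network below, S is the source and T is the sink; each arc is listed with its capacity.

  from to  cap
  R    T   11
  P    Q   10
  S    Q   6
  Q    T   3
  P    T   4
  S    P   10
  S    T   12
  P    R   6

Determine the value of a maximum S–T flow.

25

Augment S→T: bottleneck 12, flow now 12.
Augment S→P→T: bottleneck 4, flow now 16.
Augment S→Q→T: bottleneck 3, flow now 19.
Augment S→P→R→T: bottleneck 6, flow now 25.
No augmenting path remains; maximum flow = 25.
In the residual graph, reachable from S: {S, Q}.
Min-cut edges: S→P (10), S→T (12), Q→T (3); capacity 10 + 12 + 3 = 25.
This cut is saturated, so no flow can exceed 25.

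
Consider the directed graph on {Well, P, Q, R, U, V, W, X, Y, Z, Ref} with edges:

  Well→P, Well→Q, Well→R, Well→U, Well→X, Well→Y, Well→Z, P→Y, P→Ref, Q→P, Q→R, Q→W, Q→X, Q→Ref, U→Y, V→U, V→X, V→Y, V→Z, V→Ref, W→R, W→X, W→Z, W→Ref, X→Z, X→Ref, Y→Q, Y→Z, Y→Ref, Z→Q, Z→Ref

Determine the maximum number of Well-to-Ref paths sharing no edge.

6

Assign every edge capacity 1; by Menger, the answer equals the max flow.
Path Well→P→Ref (+1); total 1.
Path Well→Q→Ref (+1); total 2.
Path Well→X→Ref (+1); total 3.
Path Well→Y→Ref (+1); total 4.
Path Well→Z→Ref (+1); total 5.
Path Well→U→Y→Q→W→Ref (+1); total 6.
No residual Well→Ref path; max flow = 6.
Certifying cut of size 6: {Well→P, Well→Q, Well→U, Well→X, Well→Y, Well→Z}.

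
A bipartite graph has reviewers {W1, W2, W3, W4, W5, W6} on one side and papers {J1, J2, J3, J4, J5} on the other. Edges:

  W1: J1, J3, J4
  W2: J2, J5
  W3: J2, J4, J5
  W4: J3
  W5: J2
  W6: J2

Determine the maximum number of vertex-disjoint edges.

5

Unit-capacity flow: source→left, listed edges, right→sink; max matching = max flow.
Augmenting path W1→J1 (+1); matched 1.
Augmenting path W2→J2 (+1); matched 2.
Augmenting path W3→J4 (+1); matched 3.
Augmenting path W4→J3 (+1); matched 4.
Augmenting path W5→J2→W2→J5 (+1); matched 5.
No augmenting path remains; maximum matching = 5.
König certificate: {W1, W2, W3, W4, J2} is a vertex cover of size 5 (every listed pair touches it), so no matching can be larger.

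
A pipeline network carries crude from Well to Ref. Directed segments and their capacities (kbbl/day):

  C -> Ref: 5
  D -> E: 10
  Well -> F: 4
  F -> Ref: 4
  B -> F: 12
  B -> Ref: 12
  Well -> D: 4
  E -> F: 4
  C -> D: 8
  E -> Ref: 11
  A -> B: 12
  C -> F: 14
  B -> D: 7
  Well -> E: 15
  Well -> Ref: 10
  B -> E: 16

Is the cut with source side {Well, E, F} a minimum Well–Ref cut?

Given cut capacity: 4 + 10 + 11 + 4 = 29.
Augment Well→Ref: bottleneck 10, flow now 10.
Augment Well→E→Ref: bottleneck 11, flow now 21.
Augment Well→F→Ref: bottleneck 4, flow now 25.
No augmenting path remains; maximum flow = 25.
In the residual graph, reachable from Well: {Well, D, E, F}.
Min-cut edges: Well→Ref (10), E→Ref (11), F→Ref (4); capacity 10 + 11 + 4 = 25.
Cut capacity 29 exceeds the max flow 25, so it is not minimum.

No — its capacity is 29, but the minimum cut has capacity 25.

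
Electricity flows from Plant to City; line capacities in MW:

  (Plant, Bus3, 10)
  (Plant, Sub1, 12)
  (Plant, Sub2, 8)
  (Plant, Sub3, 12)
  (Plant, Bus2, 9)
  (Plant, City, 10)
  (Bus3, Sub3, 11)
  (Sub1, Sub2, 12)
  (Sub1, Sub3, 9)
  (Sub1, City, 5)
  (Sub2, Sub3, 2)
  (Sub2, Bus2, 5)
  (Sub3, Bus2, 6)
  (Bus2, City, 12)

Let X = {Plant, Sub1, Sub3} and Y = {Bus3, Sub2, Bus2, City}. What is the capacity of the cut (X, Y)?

60

Edges leaving {Plant, Sub1, Sub3}: Plant→Bus3 (10), Plant→Sub2 (8), Plant→Bus2 (9), Plant→City (10), Sub1→Sub2 (12), Sub1→City (5), Sub3→Bus2 (6).
Cut capacity = 10 + 8 + 9 + 10 + 12 + 5 + 6 = 60.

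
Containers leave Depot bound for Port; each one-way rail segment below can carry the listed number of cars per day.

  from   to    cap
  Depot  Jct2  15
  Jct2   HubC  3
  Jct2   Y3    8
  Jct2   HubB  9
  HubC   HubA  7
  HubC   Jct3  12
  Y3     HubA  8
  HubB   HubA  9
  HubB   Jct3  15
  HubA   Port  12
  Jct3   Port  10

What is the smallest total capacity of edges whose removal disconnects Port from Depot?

15

Augment Depot→Jct2→HubC→HubA→Port: bottleneck 3, flow now 3.
Augment Depot→Jct2→Y3→HubA→Port: bottleneck 8, flow now 11.
Augment Depot→Jct2→HubB→HubA→Port: bottleneck 1, flow now 12.
Augment Depot→Jct2→HubB→Jct3→Port: bottleneck 3, flow now 15.
No augmenting path remains; maximum flow = 15.
By max-flow min-cut, the minimum cut capacity equals the max flow.
In the residual graph, reachable from Depot: {Depot}.
Min-cut edges: Depot→Jct2 (15); capacity 15 = 15.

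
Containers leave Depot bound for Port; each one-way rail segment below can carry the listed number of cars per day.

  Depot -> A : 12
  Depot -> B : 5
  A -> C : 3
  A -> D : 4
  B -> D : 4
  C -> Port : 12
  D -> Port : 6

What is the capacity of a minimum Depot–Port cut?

Augment Depot→A→C→Port: bottleneck 3, flow now 3.
Augment Depot→A→D→Port: bottleneck 4, flow now 7.
Augment Depot→B→D→Port: bottleneck 2, flow now 9.
No augmenting path remains; maximum flow = 9.
By max-flow min-cut, the minimum cut capacity equals the max flow.
In the residual graph, reachable from Depot: {Depot, A, B, D}.
Min-cut edges: A→C (3), D→Port (6); capacity 3 + 6 = 9.

9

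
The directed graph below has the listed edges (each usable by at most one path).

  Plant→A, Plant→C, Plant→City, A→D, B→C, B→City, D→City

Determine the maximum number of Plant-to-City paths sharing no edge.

Assign every edge capacity 1; by Menger, the answer equals the max flow.
Path Plant→City (+1); total 1.
Path Plant→A→D→City (+1); total 2.
No residual Plant→City path; max flow = 2.
Certifying cut of size 2: {Plant→A, Plant→City}.

2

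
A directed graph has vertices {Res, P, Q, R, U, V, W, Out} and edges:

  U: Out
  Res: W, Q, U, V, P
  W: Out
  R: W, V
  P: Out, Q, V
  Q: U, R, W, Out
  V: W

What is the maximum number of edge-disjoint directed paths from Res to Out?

4

Assign every edge capacity 1; by Menger, the answer equals the max flow.
Path Res→P→Out (+1); total 1.
Path Res→Q→Out (+1); total 2.
Path Res→U→Out (+1); total 3.
Path Res→W→Out (+1); total 4.
No residual Res→Out path; max flow = 4.
Certifying cut of size 4: {Res→P, Res→Q, Res→U, W→Out}.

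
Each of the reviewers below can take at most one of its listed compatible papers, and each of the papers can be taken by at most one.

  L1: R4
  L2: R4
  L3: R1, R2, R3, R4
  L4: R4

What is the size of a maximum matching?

2

Unit-capacity flow: source→left, listed edges, right→sink; max matching = max flow.
Augmenting path L1→R4 (+1); matched 1.
Augmenting path L3→R1 (+1); matched 2.
No augmenting path remains; maximum matching = 2.
König certificate: {L3, R4} is a vertex cover of size 2 (every listed pair touches it), so no matching can be larger.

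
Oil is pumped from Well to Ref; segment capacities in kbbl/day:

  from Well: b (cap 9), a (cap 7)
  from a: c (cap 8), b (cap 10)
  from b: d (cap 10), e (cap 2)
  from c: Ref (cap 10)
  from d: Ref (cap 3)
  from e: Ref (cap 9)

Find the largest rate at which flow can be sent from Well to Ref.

12

Augment Well→a→c→Ref: bottleneck 7, flow now 7.
Augment Well→b→d→Ref: bottleneck 3, flow now 10.
Augment Well→b→e→Ref: bottleneck 2, flow now 12.
No augmenting path remains; maximum flow = 12.
In the residual graph, reachable from Well: {Well, b, d}.
Min-cut edges: Well→a (7), b→e (2), d→Ref (3); capacity 7 + 2 + 3 = 12.
This cut is saturated, so no flow can exceed 12.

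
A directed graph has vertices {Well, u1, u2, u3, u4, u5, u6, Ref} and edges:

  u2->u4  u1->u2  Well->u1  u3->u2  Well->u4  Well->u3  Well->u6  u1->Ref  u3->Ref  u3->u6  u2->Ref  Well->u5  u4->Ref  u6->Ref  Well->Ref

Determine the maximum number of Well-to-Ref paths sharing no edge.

Assign every edge capacity 1; by Menger, the answer equals the max flow.
Path Well→Ref (+1); total 1.
Path Well→u1→Ref (+1); total 2.
Path Well→u3→Ref (+1); total 3.
Path Well→u4→Ref (+1); total 4.
Path Well→u6→Ref (+1); total 5.
No residual Well→Ref path; max flow = 5.
Certifying cut of size 5: {Well→Ref, Well→u1, Well→u3, Well→u4, Well→u6}.

5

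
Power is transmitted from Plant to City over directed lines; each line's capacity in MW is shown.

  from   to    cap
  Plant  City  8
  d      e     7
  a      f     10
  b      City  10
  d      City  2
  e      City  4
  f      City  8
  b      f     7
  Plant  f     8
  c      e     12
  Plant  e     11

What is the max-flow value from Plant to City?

Augment Plant→City: bottleneck 8, flow now 8.
Augment Plant→e→City: bottleneck 4, flow now 12.
Augment Plant→f→City: bottleneck 8, flow now 20.
No augmenting path remains; maximum flow = 20.
In the residual graph, reachable from Plant: {Plant, e}.
Min-cut edges: Plant→f (8), Plant→City (8), e→City (4); capacity 8 + 8 + 4 = 20.
This cut is saturated, so no flow can exceed 20.

20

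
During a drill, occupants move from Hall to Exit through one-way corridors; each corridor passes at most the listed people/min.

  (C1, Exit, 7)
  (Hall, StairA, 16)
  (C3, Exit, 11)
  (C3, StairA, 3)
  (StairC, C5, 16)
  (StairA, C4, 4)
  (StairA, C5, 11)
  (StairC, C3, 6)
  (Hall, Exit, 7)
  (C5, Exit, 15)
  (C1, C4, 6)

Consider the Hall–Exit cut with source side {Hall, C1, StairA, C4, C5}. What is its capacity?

29

Edges leaving {Hall, C1, StairA, C4, C5}: Hall→Exit (7), C1→Exit (7), C5→Exit (15).
Cut capacity = 7 + 7 + 15 = 29.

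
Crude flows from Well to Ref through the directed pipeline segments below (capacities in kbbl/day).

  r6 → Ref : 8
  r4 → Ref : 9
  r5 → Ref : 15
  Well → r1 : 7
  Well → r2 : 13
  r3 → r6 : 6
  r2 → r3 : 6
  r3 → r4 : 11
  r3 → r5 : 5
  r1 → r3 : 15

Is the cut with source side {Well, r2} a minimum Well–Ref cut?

Yes — it is a minimum cut (capacity 13).

Given cut capacity: 7 + 6 = 13.
Augment Well→r1→r3→r4→Ref: bottleneck 7, flow now 7.
Augment Well→r2→r3→r4→Ref: bottleneck 2, flow now 9.
Augment Well→r2→r3→r5→Ref: bottleneck 4, flow now 13.
No augmenting path remains; maximum flow = 13.
Cut capacity 13 equals the max flow, so it is a minimum cut.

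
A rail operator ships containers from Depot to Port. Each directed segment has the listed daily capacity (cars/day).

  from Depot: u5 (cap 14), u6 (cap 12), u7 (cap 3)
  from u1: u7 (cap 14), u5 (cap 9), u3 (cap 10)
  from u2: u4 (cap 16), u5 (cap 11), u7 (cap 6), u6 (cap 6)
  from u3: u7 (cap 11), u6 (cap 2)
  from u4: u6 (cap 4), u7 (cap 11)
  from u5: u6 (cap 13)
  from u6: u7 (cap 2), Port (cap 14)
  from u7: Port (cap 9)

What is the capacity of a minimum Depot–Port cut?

Augment Depot→u6→Port: bottleneck 12, flow now 12.
Augment Depot→u7→Port: bottleneck 3, flow now 15.
Augment Depot→u5→u6→Port: bottleneck 2, flow now 17.
Augment Depot→u5→u6→u7→Port: bottleneck 2, flow now 19.
No augmenting path remains; maximum flow = 19.
By max-flow min-cut, the minimum cut capacity equals the max flow.
In the residual graph, reachable from Depot: {Depot, u5, u6}.
Min-cut edges: Depot→u7 (3), u6→u7 (2), u6→Port (14); capacity 3 + 2 + 14 = 19.

19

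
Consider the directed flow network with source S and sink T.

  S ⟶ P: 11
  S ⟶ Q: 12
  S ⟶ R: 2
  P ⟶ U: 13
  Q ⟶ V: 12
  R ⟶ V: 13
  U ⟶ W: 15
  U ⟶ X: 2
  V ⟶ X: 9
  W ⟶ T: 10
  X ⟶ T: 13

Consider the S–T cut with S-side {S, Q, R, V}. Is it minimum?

Yes — it is a minimum cut (capacity 20).

Given cut capacity: 11 + 9 = 20.
Augment S→P→U→W→T: bottleneck 10, flow now 10.
Augment S→P→U→X→T: bottleneck 1, flow now 11.
Augment S→Q→V→X→T: bottleneck 9, flow now 20.
No augmenting path remains; maximum flow = 20.
Cut capacity 20 equals the max flow, so it is a minimum cut.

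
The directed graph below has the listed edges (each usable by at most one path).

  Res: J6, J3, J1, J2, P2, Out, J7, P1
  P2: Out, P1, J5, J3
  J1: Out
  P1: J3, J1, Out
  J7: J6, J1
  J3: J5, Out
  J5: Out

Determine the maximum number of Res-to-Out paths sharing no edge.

Assign every edge capacity 1; by Menger, the answer equals the max flow.
Path Res→Out (+1); total 1.
Path Res→P2→Out (+1); total 2.
Path Res→P1→Out (+1); total 3.
Path Res→J3→Out (+1); total 4.
Path Res→J1→Out (+1); total 5.
No residual Res→Out path; max flow = 5.
Certifying cut of size 5: {J1→Out, Res→J3, Res→Out, Res→P1, Res→P2}.

5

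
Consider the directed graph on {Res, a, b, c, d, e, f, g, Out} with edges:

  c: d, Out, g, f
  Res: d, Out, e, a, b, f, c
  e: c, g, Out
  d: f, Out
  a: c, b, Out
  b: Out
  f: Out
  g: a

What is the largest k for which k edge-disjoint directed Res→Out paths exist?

Assign every edge capacity 1; by Menger, the answer equals the max flow.
Path Res→Out (+1); total 1.
Path Res→a→Out (+1); total 2.
Path Res→b→Out (+1); total 3.
Path Res→c→Out (+1); total 4.
Path Res→d→Out (+1); total 5.
Path Res→e→Out (+1); total 6.
Path Res→f→Out (+1); total 7.
No residual Res→Out path; max flow = 7.
Certifying cut of size 7: {Res→Out, Res→a, Res→b, Res→c, Res→d, Res→e, Res→f}.

7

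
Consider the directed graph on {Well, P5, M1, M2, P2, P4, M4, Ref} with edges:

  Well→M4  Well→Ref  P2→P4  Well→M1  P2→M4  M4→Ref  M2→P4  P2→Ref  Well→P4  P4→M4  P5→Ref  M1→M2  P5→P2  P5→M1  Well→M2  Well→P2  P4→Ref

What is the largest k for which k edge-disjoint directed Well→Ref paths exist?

4

Assign every edge capacity 1; by Menger, the answer equals the max flow.
Path Well→Ref (+1); total 1.
Path Well→P2→Ref (+1); total 2.
Path Well→P4→Ref (+1); total 3.
Path Well→M4→Ref (+1); total 4.
No residual Well→Ref path; max flow = 4.
Certifying cut of size 4: {M4→Ref, P4→Ref, Well→P2, Well→Ref}.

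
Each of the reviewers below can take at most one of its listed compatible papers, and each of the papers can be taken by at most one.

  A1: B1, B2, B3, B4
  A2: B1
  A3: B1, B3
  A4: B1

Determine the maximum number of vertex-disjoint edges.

Unit-capacity flow: source→left, listed edges, right→sink; max matching = max flow.
Augmenting path A1→B1 (+1); matched 1.
Augmenting path A3→B3 (+1); matched 2.
Augmenting path A2→B1→A1→B2 (+1); matched 3.
No augmenting path remains; maximum matching = 3.
König certificate: {A1, A3, B1} is a vertex cover of size 3 (every listed pair touches it), so no matching can be larger.

3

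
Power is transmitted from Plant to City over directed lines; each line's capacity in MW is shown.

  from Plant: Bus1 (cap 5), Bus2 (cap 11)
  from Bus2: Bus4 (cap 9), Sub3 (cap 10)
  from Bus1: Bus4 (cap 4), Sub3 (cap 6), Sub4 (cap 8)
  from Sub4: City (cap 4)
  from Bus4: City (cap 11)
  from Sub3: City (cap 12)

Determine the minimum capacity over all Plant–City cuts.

16

Augment Plant→Bus2→Bus4→City: bottleneck 9, flow now 9.
Augment Plant→Bus2→Sub3→City: bottleneck 2, flow now 11.
Augment Plant→Bus1→Sub4→City: bottleneck 4, flow now 15.
Augment Plant→Bus1→Bus4→City: bottleneck 1, flow now 16.
No augmenting path remains; maximum flow = 16.
By max-flow min-cut, the minimum cut capacity equals the max flow.
In the residual graph, reachable from Plant: {Plant}.
Min-cut edges: Plant→Bus2 (11), Plant→Bus1 (5); capacity 11 + 5 = 16.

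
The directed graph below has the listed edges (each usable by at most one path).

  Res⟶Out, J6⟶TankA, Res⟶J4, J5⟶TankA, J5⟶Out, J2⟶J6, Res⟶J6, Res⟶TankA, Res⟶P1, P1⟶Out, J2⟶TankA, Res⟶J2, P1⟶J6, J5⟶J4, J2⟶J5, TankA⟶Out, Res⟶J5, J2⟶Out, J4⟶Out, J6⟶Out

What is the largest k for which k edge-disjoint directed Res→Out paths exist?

Assign every edge capacity 1; by Menger, the answer equals the max flow.
Path Res→Out (+1); total 1.
Path Res→J6→Out (+1); total 2.
Path Res→J2→Out (+1); total 3.
Path Res→P1→Out (+1); total 4.
Path Res→J5→Out (+1); total 5.
Path Res→TankA→Out (+1); total 6.
Path Res→J4→Out (+1); total 7.
No residual Res→Out path; max flow = 7.
Certifying cut of size 7: {Res→J2, Res→J4, Res→J5, Res→J6, Res→Out, Res→P1, Res→TankA}.

7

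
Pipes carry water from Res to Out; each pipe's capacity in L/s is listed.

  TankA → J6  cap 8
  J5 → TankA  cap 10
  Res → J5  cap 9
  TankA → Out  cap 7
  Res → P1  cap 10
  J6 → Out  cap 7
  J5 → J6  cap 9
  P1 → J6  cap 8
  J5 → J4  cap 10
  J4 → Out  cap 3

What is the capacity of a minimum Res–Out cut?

Augment Res→J5→J6→Out: bottleneck 7, flow now 7.
Augment Res→J5→TankA→Out: bottleneck 2, flow now 9.
Augment Res→P1→J6→J5→TankA→Out: bottleneck 5, flow now 14. (uses reverse residual edge)
Augment Res→P1→J6→J5→J4→Out: bottleneck 2, flow now 16. (uses reverse residual edge)
No augmenting path remains; maximum flow = 16.
By max-flow min-cut, the minimum cut capacity equals the max flow.
In the residual graph, reachable from Res: {Res, P1, J6}.
Min-cut edges: Res→J5 (9), J6→Out (7); capacity 9 + 7 = 16.

16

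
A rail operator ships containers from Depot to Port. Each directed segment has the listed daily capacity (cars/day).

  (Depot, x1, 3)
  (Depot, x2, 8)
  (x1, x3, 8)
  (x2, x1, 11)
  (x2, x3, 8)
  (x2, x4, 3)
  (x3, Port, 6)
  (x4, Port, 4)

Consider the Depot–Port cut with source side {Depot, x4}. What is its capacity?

Edges leaving {Depot, x4}: Depot→x1 (3), Depot→x2 (8), x4→Port (4).
Cut capacity = 3 + 8 + 4 = 15.

15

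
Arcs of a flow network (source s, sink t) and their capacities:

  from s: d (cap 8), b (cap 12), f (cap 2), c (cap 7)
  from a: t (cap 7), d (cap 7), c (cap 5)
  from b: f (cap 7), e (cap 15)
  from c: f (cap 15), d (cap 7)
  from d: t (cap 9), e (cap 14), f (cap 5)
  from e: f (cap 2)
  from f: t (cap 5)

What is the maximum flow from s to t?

14

Augment s→d→t: bottleneck 8, flow now 8.
Augment s→f→t: bottleneck 2, flow now 10.
Augment s→b→f→t: bottleneck 3, flow now 13.
Augment s→c→d→t: bottleneck 1, flow now 14.
No augmenting path remains; maximum flow = 14.
In the residual graph, reachable from s: {s, b, c, d, e, f}.
Min-cut edges: d→t (9), f→t (5); capacity 9 + 5 = 14.
This cut is saturated, so no flow can exceed 14.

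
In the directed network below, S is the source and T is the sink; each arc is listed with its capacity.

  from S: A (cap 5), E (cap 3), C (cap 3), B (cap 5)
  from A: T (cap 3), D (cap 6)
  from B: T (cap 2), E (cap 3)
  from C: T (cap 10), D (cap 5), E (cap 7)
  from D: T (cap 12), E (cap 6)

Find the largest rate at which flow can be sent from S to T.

10

Augment S→A→T: bottleneck 3, flow now 3.
Augment S→B→T: bottleneck 2, flow now 5.
Augment S→C→T: bottleneck 3, flow now 8.
Augment S→A→D→T: bottleneck 2, flow now 10.
No augmenting path remains; maximum flow = 10.
In the residual graph, reachable from S: {S, B, E}.
Min-cut edges: S→A (5), S→C (3), B→T (2); capacity 5 + 3 + 2 = 10.
This cut is saturated, so no flow can exceed 10.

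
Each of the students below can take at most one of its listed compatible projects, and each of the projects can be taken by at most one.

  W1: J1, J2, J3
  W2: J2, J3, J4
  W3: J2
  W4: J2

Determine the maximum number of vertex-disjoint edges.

3

Unit-capacity flow: source→left, listed edges, right→sink; max matching = max flow.
Augmenting path W1→J1 (+1); matched 1.
Augmenting path W2→J2 (+1); matched 2.
Augmenting path W3→J2→W2→J3 (+1); matched 3.
No augmenting path remains; maximum matching = 3.
König certificate: {W1, W2, J2} is a vertex cover of size 3 (every listed pair touches it), so no matching can be larger.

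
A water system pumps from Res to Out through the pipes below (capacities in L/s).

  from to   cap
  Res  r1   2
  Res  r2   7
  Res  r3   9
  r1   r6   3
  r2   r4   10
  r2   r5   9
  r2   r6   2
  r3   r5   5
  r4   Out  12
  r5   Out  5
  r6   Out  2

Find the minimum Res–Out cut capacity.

Augment Res→r1→r6→Out: bottleneck 2, flow now 2.
Augment Res→r2→r4→Out: bottleneck 7, flow now 9.
Augment Res→r3→r5→Out: bottleneck 5, flow now 14.
No augmenting path remains; maximum flow = 14.
By max-flow min-cut, the minimum cut capacity equals the max flow.
In the residual graph, reachable from Res: {Res, r3}.
Min-cut edges: Res→r1 (2), Res→r2 (7), r3→r5 (5); capacity 2 + 7 + 5 = 14.

14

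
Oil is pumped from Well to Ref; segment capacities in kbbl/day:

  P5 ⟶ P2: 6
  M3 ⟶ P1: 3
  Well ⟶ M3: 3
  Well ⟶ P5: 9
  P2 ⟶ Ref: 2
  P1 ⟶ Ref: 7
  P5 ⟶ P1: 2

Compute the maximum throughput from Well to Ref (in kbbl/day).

7

Augment Well→P5→P2→Ref: bottleneck 2, flow now 2.
Augment Well→P5→P1→Ref: bottleneck 2, flow now 4.
Augment Well→M3→P1→Ref: bottleneck 3, flow now 7.
No augmenting path remains; maximum flow = 7.
In the residual graph, reachable from Well: {Well, P5, P2}.
Min-cut edges: Well→M3 (3), P5→P1 (2), P2→Ref (2); capacity 3 + 2 + 2 = 7.
This cut is saturated, so no flow can exceed 7.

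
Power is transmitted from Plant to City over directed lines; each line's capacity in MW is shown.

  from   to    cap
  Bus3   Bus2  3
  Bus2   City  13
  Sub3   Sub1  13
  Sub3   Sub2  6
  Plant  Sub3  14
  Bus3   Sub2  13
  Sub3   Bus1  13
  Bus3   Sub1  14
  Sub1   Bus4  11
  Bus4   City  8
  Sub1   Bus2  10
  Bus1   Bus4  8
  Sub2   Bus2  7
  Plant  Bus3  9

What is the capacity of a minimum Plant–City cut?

21

Augment Plant→Bus3→Bus2→City: bottleneck 3, flow now 3.
Augment Plant→Bus3→Sub1→Bus2→City: bottleneck 6, flow now 9.
Augment Plant→Sub3→Sub1→Bus2→City: bottleneck 4, flow now 13.
Augment Plant→Sub3→Sub1→Bus4→City: bottleneck 8, flow now 21.
No augmenting path remains; maximum flow = 21.
By max-flow min-cut, the minimum cut capacity equals the max flow.
In the residual graph, reachable from Plant: {Plant, Bus3, Sub3, Sub1, Bus1, Sub2, Bus2, Bus4}.
Min-cut edges: Bus2→City (13), Bus4→City (8); capacity 13 + 8 = 21.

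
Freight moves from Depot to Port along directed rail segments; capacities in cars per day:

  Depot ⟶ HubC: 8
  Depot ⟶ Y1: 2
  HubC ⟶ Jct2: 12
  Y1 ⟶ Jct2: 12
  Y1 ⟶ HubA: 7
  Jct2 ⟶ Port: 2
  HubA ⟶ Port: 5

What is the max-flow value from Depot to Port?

4

Augment Depot→HubC→Jct2→Port: bottleneck 2, flow now 2.
Augment Depot→Y1→HubA→Port: bottleneck 2, flow now 4.
No augmenting path remains; maximum flow = 4.
In the residual graph, reachable from Depot: {Depot, HubC, Jct2}.
Min-cut edges: Depot→Y1 (2), Jct2→Port (2); capacity 2 + 2 = 4.
This cut is saturated, so no flow can exceed 4.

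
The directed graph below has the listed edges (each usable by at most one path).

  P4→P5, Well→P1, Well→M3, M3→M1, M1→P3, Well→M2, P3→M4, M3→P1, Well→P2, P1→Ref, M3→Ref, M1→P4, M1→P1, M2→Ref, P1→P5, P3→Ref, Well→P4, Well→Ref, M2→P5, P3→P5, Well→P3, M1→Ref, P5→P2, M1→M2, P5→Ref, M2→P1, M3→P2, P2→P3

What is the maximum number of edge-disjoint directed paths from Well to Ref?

Assign every edge capacity 1; by Menger, the answer equals the max flow.
Path Well→Ref (+1); total 1.
Path Well→M3→Ref (+1); total 2.
Path Well→M2→Ref (+1); total 3.
Path Well→P1→Ref (+1); total 4.
Path Well→P3→Ref (+1); total 5.
Path Well→P4→P5→Ref (+1); total 6.
No residual Well→Ref path; max flow = 6.
Certifying cut of size 6: {P3→Ref, P5→Ref, Well→M2, Well→M3, Well→P1, Well→Ref}.

6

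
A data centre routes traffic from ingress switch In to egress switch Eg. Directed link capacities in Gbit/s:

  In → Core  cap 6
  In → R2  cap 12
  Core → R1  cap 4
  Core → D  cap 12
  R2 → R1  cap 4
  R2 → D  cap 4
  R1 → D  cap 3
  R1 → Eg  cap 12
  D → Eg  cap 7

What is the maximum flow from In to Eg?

14

Augment In→Core→R1→Eg: bottleneck 4, flow now 4.
Augment In→Core→D→Eg: bottleneck 2, flow now 6.
Augment In→R2→R1→Eg: bottleneck 4, flow now 10.
Augment In→R2→D→Eg: bottleneck 4, flow now 14.
No augmenting path remains; maximum flow = 14.
In the residual graph, reachable from In: {In, R2}.
Min-cut edges: In→Core (6), R2→R1 (4), R2→D (4); capacity 6 + 4 + 4 = 14.
This cut is saturated, so no flow can exceed 14.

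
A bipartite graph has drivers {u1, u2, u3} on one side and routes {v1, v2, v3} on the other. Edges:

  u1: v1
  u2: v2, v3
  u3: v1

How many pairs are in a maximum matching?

Unit-capacity flow: source→left, listed edges, right→sink; max matching = max flow.
Augmenting path u1→v1 (+1); matched 1.
Augmenting path u2→v2 (+1); matched 2.
No augmenting path remains; maximum matching = 2.
König certificate: {u2, v1} is a vertex cover of size 2 (every listed pair touches it), so no matching can be larger.

2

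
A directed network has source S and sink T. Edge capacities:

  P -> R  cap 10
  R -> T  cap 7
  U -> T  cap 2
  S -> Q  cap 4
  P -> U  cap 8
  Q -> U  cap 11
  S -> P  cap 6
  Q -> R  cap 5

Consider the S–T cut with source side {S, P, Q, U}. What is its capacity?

Edges leaving {S, P, Q, U}: P→R (10), Q→R (5), U→T (2).
Cut capacity = 10 + 5 + 2 = 17.

17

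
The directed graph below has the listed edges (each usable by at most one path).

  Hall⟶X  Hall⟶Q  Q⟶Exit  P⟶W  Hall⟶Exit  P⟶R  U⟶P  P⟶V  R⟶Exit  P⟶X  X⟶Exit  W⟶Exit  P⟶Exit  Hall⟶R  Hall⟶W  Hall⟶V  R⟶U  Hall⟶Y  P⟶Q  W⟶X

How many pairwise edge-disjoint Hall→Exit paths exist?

5

Assign every edge capacity 1; by Menger, the answer equals the max flow.
Path Hall→Exit (+1); total 1.
Path Hall→Q→Exit (+1); total 2.
Path Hall→R→Exit (+1); total 3.
Path Hall→W→Exit (+1); total 4.
Path Hall→X→Exit (+1); total 5.
No residual Hall→Exit path; max flow = 5.
Certifying cut of size 5: {Hall→Exit, Hall→Q, Hall→R, Hall→W, Hall→X}.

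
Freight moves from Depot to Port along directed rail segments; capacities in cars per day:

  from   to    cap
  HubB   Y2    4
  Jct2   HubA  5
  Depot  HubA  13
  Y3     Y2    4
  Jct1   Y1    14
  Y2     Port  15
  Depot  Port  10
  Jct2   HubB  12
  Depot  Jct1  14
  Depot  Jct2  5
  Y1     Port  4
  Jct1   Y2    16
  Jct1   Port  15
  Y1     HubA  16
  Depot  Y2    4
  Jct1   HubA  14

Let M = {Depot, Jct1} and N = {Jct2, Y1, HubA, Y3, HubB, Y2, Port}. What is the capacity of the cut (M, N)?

91

Edges leaving {Depot, Jct1}: Depot→Jct2 (5), Depot→HubA (13), Depot→Y2 (4), Depot→Port (10), Jct1→Y1 (14), Jct1→HubA (14), Jct1→Y2 (16), Jct1→Port (15).
Cut capacity = 5 + 13 + 4 + 10 + 14 + 14 + 16 + 15 = 91.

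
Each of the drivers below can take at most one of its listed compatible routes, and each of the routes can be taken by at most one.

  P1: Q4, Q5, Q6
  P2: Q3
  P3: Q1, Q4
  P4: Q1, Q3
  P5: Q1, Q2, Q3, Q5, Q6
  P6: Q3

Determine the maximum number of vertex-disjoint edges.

5

Unit-capacity flow: source→left, listed edges, right→sink; max matching = max flow.
Augmenting path P1→Q4 (+1); matched 1.
Augmenting path P2→Q3 (+1); matched 2.
Augmenting path P3→Q1 (+1); matched 3.
Augmenting path P5→Q2 (+1); matched 4.
Augmenting path P4→Q1→P3→Q4→P1→Q5 (+1); matched 5.
No augmenting path remains; maximum matching = 5.
König certificate: {P1, P3, P4, P5, Q3} is a vertex cover of size 5 (every listed pair touches it), so no matching can be larger.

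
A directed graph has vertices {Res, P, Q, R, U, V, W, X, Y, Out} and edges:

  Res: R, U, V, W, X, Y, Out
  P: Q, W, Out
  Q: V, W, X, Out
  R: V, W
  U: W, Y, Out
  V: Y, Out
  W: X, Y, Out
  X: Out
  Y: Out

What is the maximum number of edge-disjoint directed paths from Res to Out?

Assign every edge capacity 1; by Menger, the answer equals the max flow.
Path Res→Out (+1); total 1.
Path Res→U→Out (+1); total 2.
Path Res→V→Out (+1); total 3.
Path Res→W→Out (+1); total 4.
Path Res→X→Out (+1); total 5.
Path Res→Y→Out (+1); total 6.
No residual Res→Out path; max flow = 6.
Certifying cut of size 6: {Res→Out, Res→U, V→Out, W→Out, X→Out, Y→Out}.

6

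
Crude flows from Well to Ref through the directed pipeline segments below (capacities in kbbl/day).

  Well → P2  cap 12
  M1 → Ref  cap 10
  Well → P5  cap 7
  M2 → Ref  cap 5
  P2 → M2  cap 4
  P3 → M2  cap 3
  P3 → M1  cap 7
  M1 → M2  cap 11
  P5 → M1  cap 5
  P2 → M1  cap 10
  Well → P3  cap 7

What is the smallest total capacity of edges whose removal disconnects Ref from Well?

15

Augment Well→P5→M1→Ref: bottleneck 5, flow now 5.
Augment Well→P2→M2→Ref: bottleneck 4, flow now 9.
Augment Well→P2→M1→Ref: bottleneck 5, flow now 14.
Augment Well→P3→M2→Ref: bottleneck 1, flow now 15.
No augmenting path remains; maximum flow = 15.
By max-flow min-cut, the minimum cut capacity equals the max flow.
In the residual graph, reachable from Well: {Well, P5, P2, P3, M2, M1}.
Min-cut edges: M2→Ref (5), M1→Ref (10); capacity 5 + 10 = 15.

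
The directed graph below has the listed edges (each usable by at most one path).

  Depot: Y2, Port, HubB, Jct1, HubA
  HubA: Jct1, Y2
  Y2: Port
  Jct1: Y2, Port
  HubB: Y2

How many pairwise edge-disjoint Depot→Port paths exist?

3

Assign every edge capacity 1; by Menger, the answer equals the max flow.
Path Depot→Port (+1); total 1.
Path Depot→Jct1→Port (+1); total 2.
Path Depot→Y2→Port (+1); total 3.
No residual Depot→Port path; max flow = 3.
Certifying cut of size 3: {Depot→Port, Jct1→Port, Y2→Port}.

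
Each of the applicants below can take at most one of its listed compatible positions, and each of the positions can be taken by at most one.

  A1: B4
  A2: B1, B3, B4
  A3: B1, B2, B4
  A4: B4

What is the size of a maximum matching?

Unit-capacity flow: source→left, listed edges, right→sink; max matching = max flow.
Augmenting path A1→B4 (+1); matched 1.
Augmenting path A2→B1 (+1); matched 2.
Augmenting path A3→B2 (+1); matched 3.
No augmenting path remains; maximum matching = 3.
König certificate: {A2, A3, B4} is a vertex cover of size 3 (every listed pair touches it), so no matching can be larger.

3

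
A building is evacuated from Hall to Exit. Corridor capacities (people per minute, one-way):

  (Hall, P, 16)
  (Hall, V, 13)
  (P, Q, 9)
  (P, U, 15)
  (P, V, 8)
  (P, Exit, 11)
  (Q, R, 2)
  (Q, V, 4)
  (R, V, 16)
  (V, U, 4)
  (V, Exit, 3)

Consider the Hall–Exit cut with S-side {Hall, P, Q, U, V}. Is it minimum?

No — its capacity is 16, but the minimum cut has capacity 14.

Given cut capacity: 11 + 2 + 3 = 16.
Augment Hall→P→Exit: bottleneck 11, flow now 11.
Augment Hall→V→Exit: bottleneck 3, flow now 14.
No augmenting path remains; maximum flow = 14.
In the residual graph, reachable from Hall: {Hall, P, Q, R, U, V}.
Min-cut edges: P→Exit (11), V→Exit (3); capacity 11 + 3 = 14.
Cut capacity 16 exceeds the max flow 14, so it is not minimum.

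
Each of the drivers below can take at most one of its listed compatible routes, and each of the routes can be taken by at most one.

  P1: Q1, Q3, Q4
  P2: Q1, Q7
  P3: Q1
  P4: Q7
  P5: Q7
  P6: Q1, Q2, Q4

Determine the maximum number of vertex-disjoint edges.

Unit-capacity flow: source→left, listed edges, right→sink; max matching = max flow.
Augmenting path P1→Q1 (+1); matched 1.
Augmenting path P2→Q7 (+1); matched 2.
Augmenting path P6→Q2 (+1); matched 3.
Augmenting path P3→Q1→P1→Q3 (+1); matched 4.
No augmenting path remains; maximum matching = 4.
König certificate: {P1, P6, Q1, Q7} is a vertex cover of size 4 (every listed pair touches it), so no matching can be larger.

4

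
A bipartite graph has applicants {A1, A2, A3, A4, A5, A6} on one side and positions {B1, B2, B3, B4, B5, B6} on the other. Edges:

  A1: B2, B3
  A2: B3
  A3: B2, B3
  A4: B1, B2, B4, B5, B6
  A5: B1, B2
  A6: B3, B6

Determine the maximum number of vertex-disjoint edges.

Unit-capacity flow: source→left, listed edges, right→sink; max matching = max flow.
Augmenting path A1→B2 (+1); matched 1.
Augmenting path A2→B3 (+1); matched 2.
Augmenting path A4→B1 (+1); matched 3.
Augmenting path A6→B6 (+1); matched 4.
Augmenting path A5→B1→A4→B4 (+1); matched 5.
No augmenting path remains; maximum matching = 5.
König certificate: {A4, A5, A6, B2, B3} is a vertex cover of size 5 (every listed pair touches it), so no matching can be larger.

5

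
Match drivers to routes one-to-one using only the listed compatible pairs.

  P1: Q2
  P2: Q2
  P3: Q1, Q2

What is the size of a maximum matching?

Unit-capacity flow: source→left, listed edges, right→sink; max matching = max flow.
Augmenting path P1→Q2 (+1); matched 1.
Augmenting path P3→Q1 (+1); matched 2.
No augmenting path remains; maximum matching = 2.
König certificate: {P3, Q2} is a vertex cover of size 2 (every listed pair touches it), so no matching can be larger.

2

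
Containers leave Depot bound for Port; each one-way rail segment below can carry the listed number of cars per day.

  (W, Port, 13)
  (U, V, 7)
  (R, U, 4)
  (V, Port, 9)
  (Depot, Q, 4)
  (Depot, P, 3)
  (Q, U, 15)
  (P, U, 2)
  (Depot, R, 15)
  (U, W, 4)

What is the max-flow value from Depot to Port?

10

Augment Depot→P→U→V→Port: bottleneck 2, flow now 2.
Augment Depot→Q→U→V→Port: bottleneck 4, flow now 6.
Augment Depot→R→U→V→Port: bottleneck 1, flow now 7.
Augment Depot→R→U→W→Port: bottleneck 3, flow now 10.
No augmenting path remains; maximum flow = 10.
In the residual graph, reachable from Depot: {Depot, P, R}.
Min-cut edges: Depot→Q (4), P→U (2), R→U (4); capacity 4 + 2 + 4 = 10.
This cut is saturated, so no flow can exceed 10.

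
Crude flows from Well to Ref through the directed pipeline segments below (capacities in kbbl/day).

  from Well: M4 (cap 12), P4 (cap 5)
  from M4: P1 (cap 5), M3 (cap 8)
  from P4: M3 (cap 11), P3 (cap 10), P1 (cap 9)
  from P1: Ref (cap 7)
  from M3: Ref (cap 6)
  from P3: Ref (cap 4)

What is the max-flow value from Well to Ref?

Augment Well→M4→P1→Ref: bottleneck 5, flow now 5.
Augment Well→M4→M3→Ref: bottleneck 6, flow now 11.
Augment Well→P4→P1→Ref: bottleneck 2, flow now 13.
Augment Well→P4→P3→Ref: bottleneck 3, flow now 16.
No augmenting path remains; maximum flow = 16.
In the residual graph, reachable from Well: {Well, M4, M3}.
Min-cut edges: Well→P4 (5), M4→P1 (5), M3→Ref (6); capacity 5 + 5 + 6 = 16.
This cut is saturated, so no flow can exceed 16.

16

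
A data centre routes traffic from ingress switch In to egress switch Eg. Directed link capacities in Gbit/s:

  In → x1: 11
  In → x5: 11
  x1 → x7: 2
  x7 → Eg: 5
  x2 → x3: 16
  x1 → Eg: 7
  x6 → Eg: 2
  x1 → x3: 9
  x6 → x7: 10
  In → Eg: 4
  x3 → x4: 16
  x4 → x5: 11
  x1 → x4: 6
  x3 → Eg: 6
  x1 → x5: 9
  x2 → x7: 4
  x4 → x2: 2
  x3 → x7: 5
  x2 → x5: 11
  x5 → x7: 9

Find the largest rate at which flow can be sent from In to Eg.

20

Augment In→Eg: bottleneck 4, flow now 4.
Augment In→x1→Eg: bottleneck 7, flow now 11.
Augment In→x1→x3→Eg: bottleneck 4, flow now 15.
Augment In→x5→x7→Eg: bottleneck 5, flow now 20.
No augmenting path remains; maximum flow = 20.
In the residual graph, reachable from In: {In, x5, x7}.
Min-cut edges: In→x1 (11), In→Eg (4), x7→Eg (5); capacity 11 + 4 + 5 = 20.
This cut is saturated, so no flow can exceed 20.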